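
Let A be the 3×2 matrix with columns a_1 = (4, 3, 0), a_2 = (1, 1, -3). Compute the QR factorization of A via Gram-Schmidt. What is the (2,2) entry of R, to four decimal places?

e_1 = a_1/‖a_1‖ = (4, 3, 0)/5.0000 = (0.8000, 0.6000, 0.0000).
r_{12} = e_1·a_2 = 1.4000.
u_2 = a_2 − 1.4000·e_1 = (-0.1200, 0.1600, -3.0000).
r_{22} = ‖u_2‖ = 3.0067.

r_{22} = 3.0067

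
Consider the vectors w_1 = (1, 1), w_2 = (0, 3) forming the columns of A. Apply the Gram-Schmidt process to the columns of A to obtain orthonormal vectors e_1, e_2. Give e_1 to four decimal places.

w_1 = (1, 1); ‖w_1‖ = 1.4142, so e_1 = (0.7071, 0.7071).

e_1 = (0.7071, 0.7071)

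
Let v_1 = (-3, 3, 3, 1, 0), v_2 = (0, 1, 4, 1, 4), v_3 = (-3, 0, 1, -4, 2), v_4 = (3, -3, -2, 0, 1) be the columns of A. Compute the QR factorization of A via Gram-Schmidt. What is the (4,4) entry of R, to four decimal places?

v_1 = (-3, 3, 3, 1, 0); ‖v_1‖ = 5.2915, so e_1 = (-0.5669, 0.5669, 0.5669, 0.1890, 0.0000).
e_1·v_2 = (-0.5669)·0 + 0.5669·1 + 0.5669·4 + 0.1890·1 + 0.0000·4 = 3.0237.
u_2 = v_2 − 3.0237·e_1 = (1.7143, -0.7143, 2.2857, 0.4286, 4.0000).
‖u_2‖ = 4.9857, so e_2 = (0.3438, -0.1433, 0.4585, 0.0860, 0.8023).
e_1·v_3 = (-0.5669)·(-3) + 0.5669·0 + 0.5669·1 + 0.1890·(-4) + 0.0000·2 = 1.5119; e_2·v_3 = 0.3438·(-3) + (-0.1433)·0 + 0.4585·1 + 0.0860·(-4) + 0.8023·2 = 0.6877.
u_3 = v_3 − 1.5119·e_1 − 0.6877·e_2 = (-2.3793, -0.7586, -0.1724, -4.3448, 1.4483).
‖u_3‖ = 5.2193, so e_3 = (-0.4559, -0.1453, -0.0330, -0.8324, 0.2775).
e_1·v_4 = (-0.5669)·3 + 0.5669·(-3) + 0.5669·(-2) + 0.1890·0 + 0.0000·1 = -4.5356; e_2·v_4 = 0.3438·3 + (-0.1433)·(-3) + 0.4585·(-2) + 0.0860·0 + 0.8023·1 = 1.3467; e_3·v_4 = (-0.4559)·3 + (-0.1453)·(-3) + (-0.0330)·(-2) + (-0.8324)·0 + 0.2775·1 = -0.5880.
u_4 = v_4 + 4.5356·e_1 − 1.3467·e_2 + 0.5880·e_3 = (-0.3025, -0.3211, -0.0654, 0.2519, 0.0827).
r_{44} = ‖u_4‖ = 0.5188.

r_{44} = 0.5188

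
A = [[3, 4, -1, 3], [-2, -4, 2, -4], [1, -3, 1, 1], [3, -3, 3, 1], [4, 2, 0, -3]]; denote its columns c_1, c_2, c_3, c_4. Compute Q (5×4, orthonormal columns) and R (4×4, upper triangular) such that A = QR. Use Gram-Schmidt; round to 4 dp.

c_1 = (3, -2, 1, 3, 4); ‖c_1‖ = 6.2450, so e_1 = (0.4804, -0.3203, 0.1601, 0.4804, 0.6405).
e_1·c_2 = 0.4804·4 + (-0.3203)·(-4) + 0.1601·(-3) + 0.4804·(-3) + 0.6405·2 = 2.5621.
u_2 = c_2 − 2.5621·e_1 = (2.7692, -3.1795, -3.4103, -4.2308, 0.3590).
‖u_2‖ = 6.8874, so e_2 = (0.4021, -0.4616, -0.4951, -0.6143, 0.0521).
e_1·c_3 = 0.4804·(-1) + (-0.3203)·2 + 0.1601·1 + 0.4804·3 + 0.6405·0 = 0.4804; e_2·c_3 = 0.4021·(-1) + (-0.4616)·2 + (-0.4951)·1 + (-0.6143)·3 + 0.0521·0 = -3.6633.
u_3 = c_3 − 0.4804·e_1 + 3.6633·e_2 = (0.2422, 0.4627, -0.8908, 0.5189, -0.1168).
‖u_3‖ = 1.1615, so e_3 = (0.2085, 0.3984, -0.7669, 0.4467, -0.1005).
e_1·c_4 = 0.4804·3 + (-0.3203)·(-4) + 0.1601·1 + 0.4804·1 + 0.6405·(-3) = 1.4412; e_2·c_4 = 0.4021·3 + (-0.4616)·(-4) + (-0.4951)·1 + (-0.6143)·1 + 0.0521·(-3) = 1.7870; e_3·c_4 = 0.2085·3 + 0.3984·(-4) + (-0.7669)·1 + 0.4467·1 + (-0.1005)·(-3) = -0.9866.
u_4 = c_4 − 1.4412·e_1 − 1.7870·e_2 + 0.9866·e_3 = (1.7949, -2.3205, 0.8974, 1.8462, -4.1154).
‖u_4‖ = 5.4549, so e_4 = (0.3290, -0.4254, 0.1645, 0.3384, -0.7544).

Q = [[0.4804, 0.4021, 0.2085, 0.3290], [-0.3203, -0.4616, 0.3984, -0.4254], [0.1601, -0.4951, -0.7669, 0.1645], [0.4804, -0.6143, 0.4467, 0.3384], [0.6405, 0.0521, -0.1005, -0.7544]], R = [[6.2450, 2.5621, 0.4804, 1.4412], [0.0000, 6.8874, -3.6633, 1.7870], [0.0000, 0.0000, 1.1615, -0.9866], [0.0000, 0.0000, 0.0000, 5.4549]]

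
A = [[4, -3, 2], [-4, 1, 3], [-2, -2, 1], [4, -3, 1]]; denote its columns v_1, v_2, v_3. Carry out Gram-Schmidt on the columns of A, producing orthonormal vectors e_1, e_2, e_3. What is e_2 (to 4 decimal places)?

v_1 = (4, -4, -2, 4); ‖v_1‖ = 7.2111, so e_1 = (0.5547, -0.5547, -0.2774, 0.5547).
e_1·v_2 = 0.5547·(-3) + (-0.5547)·1 + (-0.2774)·(-2) + 0.5547·(-3) = -3.3282.
u_2 = v_2 + 3.3282·e_1 = (-1.1538, -0.8462, -2.9231, -1.1538).
‖u_2‖ = 3.4530, so e_2 = (-0.3342, -0.2451, -0.8465, -0.3342).

e_2 = (-0.3342, -0.2451, -0.8465, -0.3342)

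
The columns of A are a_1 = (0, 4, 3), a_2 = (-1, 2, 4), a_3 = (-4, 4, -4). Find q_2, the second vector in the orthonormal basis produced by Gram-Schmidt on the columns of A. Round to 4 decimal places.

q_1 = a_1/‖a_1‖ = (0, 4, 3)/5.0000 = (0.0000, 0.8000, 0.6000).
r_{12} = q_1·a_2 = 4.0000.
u_2 = a_2 − 4.0000·q_1 = (-1.0000, -1.2000, 1.6000).
‖u_2‖ = 2.2361, so q_2 = (-0.4472, -0.5367, 0.7155).

q_2 = (-0.4472, -0.5367, 0.7155)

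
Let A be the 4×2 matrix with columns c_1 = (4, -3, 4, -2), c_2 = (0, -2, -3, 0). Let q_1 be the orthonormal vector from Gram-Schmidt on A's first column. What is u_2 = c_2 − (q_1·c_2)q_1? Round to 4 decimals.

u_2 = (0.5333, -2.4000, -2.4667, -0.2667)

c_1 = (4, -3, 4, -2); ‖c_1‖ = 6.7082, so q_1 = (0.5963, -0.4472, 0.5963, -0.2981).
q_1·c_2 = 0.5963·0 + (-0.4472)·(-2) + 0.5963·(-3) + (-0.2981)·0 = -0.8944.
u_2 = c_2 + 0.8944·q_1 = (0.5333, -2.4000, -2.4667, -0.2667).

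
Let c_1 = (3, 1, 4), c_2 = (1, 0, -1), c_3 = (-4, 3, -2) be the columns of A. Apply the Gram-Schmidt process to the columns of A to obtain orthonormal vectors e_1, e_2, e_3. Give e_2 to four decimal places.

e_1 = c_1/‖c_1‖ = (3, 1, 4)/5.0990 = (0.5883, 0.1961, 0.7845).
r_{12} = e_1·c_2 = -0.1961.
u_2 = c_2 + 0.1961·e_1 = (1.1154, 0.0385, -0.8462).
‖u_2‖ = 1.4005, so e_2 = (0.7964, 0.0275, -0.6042).

e_2 = (0.7964, 0.0275, -0.6042)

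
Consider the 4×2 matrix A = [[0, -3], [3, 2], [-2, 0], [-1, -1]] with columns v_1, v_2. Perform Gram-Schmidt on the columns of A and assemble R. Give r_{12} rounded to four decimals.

q_1 = v_1/‖v_1‖ = (0, 3, -2, -1)/3.7417 = (0.0000, 0.8018, -0.5345, -0.2673).
r_{12} = q_1·v_2 = 1.8708.

r_{12} = 1.8708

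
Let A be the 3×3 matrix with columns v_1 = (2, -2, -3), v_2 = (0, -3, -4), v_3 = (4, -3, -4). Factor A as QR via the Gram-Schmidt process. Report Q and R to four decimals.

v_1 = (2, -2, -3); ‖v_1‖ = 4.1231, so q_1 = (0.4851, -0.4851, -0.7276).
q_1·v_2 = 0.4851·0 + (-0.4851)·(-3) + (-0.7276)·(-4) = 4.3656.
u_2 = v_2 − 4.3656·q_1 = (-2.1176, -0.8824, -0.8235).
‖u_2‖ = 2.4375, so q_2 = (-0.8688, -0.3620, -0.3379).
q_1·v_3 = 0.4851·4 + (-0.4851)·(-3) + (-0.7276)·(-4) = 6.3059; q_2·v_3 = (-0.8688)·4 + (-0.3620)·(-3) + (-0.3379)·(-4) = -1.0377.
u_3 = v_3 − 6.3059·q_1 + 1.0377·q_2 = (0.0396, -0.3168, 0.2376).
‖u_3‖ = 0.3980, so q_3 = (0.0995, -0.7960, 0.5970).

Q = [[0.4851, -0.8688, 0.0995], [-0.4851, -0.3620, -0.7960], [-0.7276, -0.3379, 0.5970]], R = [[4.1231, 4.3656, 6.3059], [0.0000, 2.4375, -1.0377], [0.0000, 0.0000, 0.3980]]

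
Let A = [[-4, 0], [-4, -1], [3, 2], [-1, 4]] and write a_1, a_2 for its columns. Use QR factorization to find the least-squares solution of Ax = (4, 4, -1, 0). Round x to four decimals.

x = (-0.8262, -0.0496)

a_1 = (-4, -4, 3, -1); ‖a_1‖ = 6.4807, so e_1 = (-0.6172, -0.6172, 0.4629, -0.1543).
e_1·a_2 = (-0.6172)·0 + (-0.6172)·(-1) + 0.4629·2 + (-0.1543)·4 = 0.9258.
u_2 = a_2 − 0.9258·e_1 = (0.5714, -0.4286, 1.5714, 4.1429).
‖u_2‖ = 4.4881, so e_2 = (0.1273, -0.0955, 0.3501, 0.9231).
Qᵀb = (-5.4006, -0.2228).
Back-substitute: x_2 = -0.2228/4.4881 = -0.0496.
x_1 = (-5.4006 − 0.9258·(-0.0496))/6.4807 = -0.8262.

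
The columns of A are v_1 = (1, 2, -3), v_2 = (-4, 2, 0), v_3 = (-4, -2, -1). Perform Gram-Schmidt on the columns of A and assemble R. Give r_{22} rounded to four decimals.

r_{22} = 4.4721

v_1 = (1, 2, -3); ‖v_1‖ = 3.7417, so q_1 = (0.2673, 0.5345, -0.8018).
q_1·v_2 = 0.2673·(-4) + 0.5345·2 + (-0.8018)·0 = 0.0000.
u_2 = v_2 + 0.0000·q_1 = (-4.0000, 2.0000, 0.0000).
r_{22} = ‖u_2‖ = 4.4721.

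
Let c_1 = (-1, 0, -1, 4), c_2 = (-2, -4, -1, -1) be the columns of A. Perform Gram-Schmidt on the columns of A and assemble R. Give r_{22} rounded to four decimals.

r_{22} = 4.6845

c_1 = (-1, 0, -1, 4); ‖c_1‖ = 4.2426, so e_1 = (-0.2357, 0.0000, -0.2357, 0.9428).
e_1·c_2 = (-0.2357)·(-2) + 0.0000·(-4) + (-0.2357)·(-1) + 0.9428·(-1) = -0.2357.
u_2 = c_2 + 0.2357·e_1 = (-2.0556, -4.0000, -1.0556, -0.7778).
r_{22} = ‖u_2‖ = 4.6845.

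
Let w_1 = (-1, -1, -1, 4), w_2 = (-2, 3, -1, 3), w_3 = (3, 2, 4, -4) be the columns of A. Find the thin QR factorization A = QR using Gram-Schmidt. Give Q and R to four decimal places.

w_1 = (-1, -1, -1, 4); ‖w_1‖ = 4.3589, so q_1 = (-0.2294, -0.2294, -0.2294, 0.9177).
q_1·w_2 = (-0.2294)·(-2) + (-0.2294)·3 + (-0.2294)·(-1) + 0.9177·3 = 2.7530.
u_2 = w_2 − 2.7530·q_1 = (-1.3684, 3.6316, -0.3684, 0.4737).
‖u_2‖ = 3.9270, so q_2 = (-0.3485, 0.9248, -0.0938, 0.1206).
q_1·w_3 = (-0.2294)·3 + (-0.2294)·2 + (-0.2294)·4 + 0.9177·(-4) = -5.7354; q_2·w_3 = (-0.3485)·3 + 0.9248·2 + (-0.0938)·4 + 0.1206·(-4) = -0.0536.
u_3 = w_3 + 5.7354·q_1 + 0.0536·q_2 = (1.6655, 0.7338, 2.6792, 1.2696).
‖u_3‖ = 3.4788, so q_3 = (0.4788, 0.2109, 0.7701, 0.3650).

Q = [[-0.2294, -0.3485, 0.4788], [-0.2294, 0.9248, 0.2109], [-0.2294, -0.0938, 0.7701], [0.9177, 0.1206, 0.3650]], R = [[4.3589, 2.7530, -5.7354], [0.0000, 3.9270, -0.0536], [0.0000, 0.0000, 3.4788]]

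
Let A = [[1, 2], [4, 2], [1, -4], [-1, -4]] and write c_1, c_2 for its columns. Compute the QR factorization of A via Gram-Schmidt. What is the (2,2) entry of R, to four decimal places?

r_{22} = 5.8938

c_1 = (1, 4, 1, -1); ‖c_1‖ = 4.3589, so q_1 = (0.2294, 0.9177, 0.2294, -0.2294).
q_1·c_2 = 0.2294·2 + 0.9177·2 + 0.2294·(-4) + (-0.2294)·(-4) = 2.2942.
u_2 = c_2 − 2.2942·q_1 = (1.4737, -0.1053, -4.5263, -3.4737).
r_{22} = ‖u_2‖ = 5.8938.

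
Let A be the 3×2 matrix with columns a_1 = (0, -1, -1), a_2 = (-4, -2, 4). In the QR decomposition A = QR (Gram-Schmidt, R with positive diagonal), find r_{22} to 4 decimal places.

a_1 = (0, -1, -1); ‖a_1‖ = 1.4142, so e_1 = (0.0000, -0.7071, -0.7071).
e_1·a_2 = 0.0000·(-4) + (-0.7071)·(-2) + (-0.7071)·4 = -1.4142.
u_2 = a_2 + 1.4142·e_1 = (-4.0000, -3.0000, 3.0000).
r_{22} = ‖u_2‖ = 5.8310.

r_{22} = 5.8310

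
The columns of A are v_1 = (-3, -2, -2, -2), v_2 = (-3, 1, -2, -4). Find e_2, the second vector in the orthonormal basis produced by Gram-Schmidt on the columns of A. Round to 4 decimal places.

v_1 = (-3, -2, -2, -2); ‖v_1‖ = 4.5826, so e_1 = (-0.6547, -0.4364, -0.4364, -0.4364).
e_1·v_2 = (-0.6547)·(-3) + (-0.4364)·1 + (-0.4364)·(-2) + (-0.4364)·(-4) = 4.1461.
u_2 = v_2 − 4.1461·e_1 = (-0.2857, 2.8095, -0.1905, -2.1905).
‖u_2‖ = 3.5790, so e_2 = (-0.0798, 0.7850, -0.0532, -0.6120).

e_2 = (-0.0798, 0.7850, -0.0532, -0.6120)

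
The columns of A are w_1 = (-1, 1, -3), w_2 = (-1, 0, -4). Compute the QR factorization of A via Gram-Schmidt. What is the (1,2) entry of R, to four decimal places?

w_1 = (-1, 1, -3); ‖w_1‖ = 3.3166, so q_1 = (-0.3015, 0.3015, -0.9045).
r_{12} = q_1·w_2 = 3.9196.

r_{12} = 3.9196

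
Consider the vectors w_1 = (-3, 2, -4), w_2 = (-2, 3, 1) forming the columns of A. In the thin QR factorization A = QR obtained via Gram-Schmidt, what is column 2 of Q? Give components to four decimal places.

e_2 = (-0.3414, 0.7129, 0.6125)

w_1 = (-3, 2, -4); ‖w_1‖ = 5.3852, so e_1 = (-0.5571, 0.3714, -0.7428).
e_1·w_2 = (-0.5571)·(-2) + 0.3714·3 + (-0.7428)·1 = 1.4856.
u_2 = w_2 − 1.4856·e_1 = (-1.1724, 2.4483, 2.1034).
‖u_2‖ = 3.4341, so e_2 = (-0.3414, 0.7129, 0.6125).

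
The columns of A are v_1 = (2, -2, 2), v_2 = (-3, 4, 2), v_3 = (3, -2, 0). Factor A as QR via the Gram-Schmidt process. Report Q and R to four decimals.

q_1 = v_1/‖v_1‖ = (2, -2, 2)/3.4641 = (0.5774, -0.5774, 0.5774).
r_{12} = q_1·v_2 = -2.8868.
u_2 = v_2 + 2.8868·q_1 = (-1.3333, 2.3333, 3.6667).
‖u_2‖ = 4.5461, so q_2 = (-0.2933, 0.5133, 0.8066).
r_{13} = q_1·v_3 = 2.8868; r_{23} = q_2·v_3 = -1.9064.
u_3 = v_3 − 2.8868·q_1 + 1.9064·q_2 = (0.7742, 0.6452, -0.1290).
‖u_3‖ = 1.0160, so q_3 = (0.7620, 0.6350, -0.1270).

Q = [[0.5774, -0.2933, 0.7620], [-0.5774, 0.5133, 0.6350], [0.5774, 0.8066, -0.1270]], R = [[3.4641, -2.8868, 2.8868], [0.0000, 4.5461, -1.9064], [0.0000, 0.0000, 1.0160]]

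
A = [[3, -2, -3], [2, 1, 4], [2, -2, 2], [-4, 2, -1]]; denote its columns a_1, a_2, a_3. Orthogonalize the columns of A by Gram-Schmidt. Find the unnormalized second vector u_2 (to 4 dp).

u_2 = (-0.5455, 1.9697, -1.0303, 0.0606)

a_1 = (3, 2, 2, -4); ‖a_1‖ = 5.7446, so e_1 = (0.5222, 0.3482, 0.3482, -0.6963).
e_1·a_2 = 0.5222·(-2) + 0.3482·1 + 0.3482·(-2) + (-0.6963)·2 = -2.7852.
u_2 = a_2 + 2.7852·e_1 = (-0.5455, 1.9697, -1.0303, 0.0606).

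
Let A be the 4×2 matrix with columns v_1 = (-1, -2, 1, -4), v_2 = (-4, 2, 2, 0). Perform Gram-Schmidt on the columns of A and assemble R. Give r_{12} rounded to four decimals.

v_1 = (-1, -2, 1, -4); ‖v_1‖ = 4.6904, so q_1 = (-0.2132, -0.4264, 0.2132, -0.8528).
r_{12} = q_1·v_2 = 0.4264.

r_{12} = 0.4264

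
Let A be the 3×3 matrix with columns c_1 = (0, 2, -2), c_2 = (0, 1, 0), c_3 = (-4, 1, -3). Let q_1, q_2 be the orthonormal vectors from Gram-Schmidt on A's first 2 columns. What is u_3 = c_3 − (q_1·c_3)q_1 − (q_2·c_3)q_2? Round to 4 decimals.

c_1 = (0, 2, -2); ‖c_1‖ = 2.8284, so q_1 = (0.0000, 0.7071, -0.7071).
q_1·c_2 = 0.0000·0 + 0.7071·1 + (-0.7071)·0 = 0.7071.
u_2 = c_2 − 0.7071·q_1 = (0.0000, 0.5000, 0.5000).
‖u_2‖ = 0.7071, so q_2 = (0.0000, 0.7071, 0.7071).
q_1·c_3 = 0.0000·(-4) + 0.7071·1 + (-0.7071)·(-3) = 2.8284; q_2·c_3 = 0.0000·(-4) + 0.7071·1 + 0.7071·(-3) = -1.4142.
u_3 = c_3 − 2.8284·q_1 + 1.4142·q_2 = (-4.0000, 0.0000, 0.0000).

u_3 = (-4.0000, 0.0000, 0.0000)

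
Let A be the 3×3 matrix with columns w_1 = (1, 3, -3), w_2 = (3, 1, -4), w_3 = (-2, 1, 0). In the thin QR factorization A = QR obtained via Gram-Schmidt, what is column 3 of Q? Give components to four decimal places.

e_3 = (-0.6903, -0.3835, -0.6136)

e_1 = w_1/‖w_1‖ = (1, 3, -3)/4.3589 = (0.2294, 0.6882, -0.6882).
r_{12} = e_1·w_2 = 4.1295.
u_2 = w_2 − 4.1295·e_1 = (2.0526, -1.8421, -1.1579).
‖u_2‖ = 2.9912, so e_2 = (0.6862, -0.6158, -0.3871).
r_{13} = e_1·w_3 = 0.2294; r_{23} = e_2·w_3 = -1.9883.
u_3 = w_3 − 0.2294·e_1 + 1.9883·e_2 = (-0.6882, -0.3824, -0.6118).
‖u_3‖ = 0.9971, so e_3 = (-0.6903, -0.3835, -0.6136).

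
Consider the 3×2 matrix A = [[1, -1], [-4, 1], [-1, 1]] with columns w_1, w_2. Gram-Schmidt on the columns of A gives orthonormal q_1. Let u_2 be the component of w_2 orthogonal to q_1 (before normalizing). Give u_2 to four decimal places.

u_2 = (-0.6667, -0.3333, 0.6667)

w_1 = (1, -4, -1); ‖w_1‖ = 4.2426, so q_1 = (0.2357, -0.9428, -0.2357).
q_1·w_2 = 0.2357·(-1) + (-0.9428)·1 + (-0.2357)·1 = -1.4142.
u_2 = w_2 + 1.4142·q_1 = (-0.6667, -0.3333, 0.6667).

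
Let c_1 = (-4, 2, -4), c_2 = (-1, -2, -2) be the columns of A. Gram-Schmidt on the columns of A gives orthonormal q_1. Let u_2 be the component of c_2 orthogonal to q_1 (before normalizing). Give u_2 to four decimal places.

c_1 = (-4, 2, -4); ‖c_1‖ = 6.0000, so q_1 = (-0.6667, 0.3333, -0.6667).
q_1·c_2 = (-0.6667)·(-1) + 0.3333·(-2) + (-0.6667)·(-2) = 1.3333.
u_2 = c_2 − 1.3333·q_1 = (-0.1111, -2.4444, -1.1111).

u_2 = (-0.1111, -2.4444, -1.1111)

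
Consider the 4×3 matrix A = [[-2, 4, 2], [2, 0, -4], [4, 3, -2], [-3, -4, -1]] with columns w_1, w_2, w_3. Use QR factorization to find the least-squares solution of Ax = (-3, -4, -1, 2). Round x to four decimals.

x = (0.6839, -0.9892, 1.1025)

e_1 = w_1/‖w_1‖ = (-2, 2, 4, -3)/5.7446 = (-0.3482, 0.3482, 0.6963, -0.5222).
r_{12} = e_1·w_2 = 2.7852.
u_2 = w_2 − 2.7852·e_1 = (4.9697, -0.9697, 1.0606, -2.5455).
‖u_2‖ = 5.7656, so e_2 = (0.8620, -0.1682, 0.1840, -0.4415).
r_{13} = e_1·w_3 = -2.9593; r_{23} = e_2·w_3 = 2.4702.
u_3 = w_3 + 2.9593·e_1 − 2.4702·e_2 = (-1.1595, -2.5542, -0.3938, -1.4549).
‖u_3‖ = 3.1844, so e_3 = (-0.3641, -0.8021, -0.1237, -0.4569).
Qᵀb = (-2.0889, -2.9800, 3.5107).
Back-substitute: x_3 = 3.5107/3.1844 = 1.1025.
x_2 = (-2.9800 − 2.4702·1.1025)/5.7656 = -0.9892.
x_1 = (-2.0889 − 2.7852·(-0.9892) + 2.9593·1.1025)/5.7446 = 0.6839.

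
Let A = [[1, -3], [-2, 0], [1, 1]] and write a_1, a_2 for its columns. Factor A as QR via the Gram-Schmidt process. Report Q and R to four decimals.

a_1 = (1, -2, 1); ‖a_1‖ = 2.4495, so e_1 = (0.4082, -0.8165, 0.4082).
e_1·a_2 = 0.4082·(-3) + (-0.8165)·0 + 0.4082·1 = -0.8165.
u_2 = a_2 + 0.8165·e_1 = (-2.6667, -0.6667, 1.3333).
‖u_2‖ = 3.0551, so e_2 = (-0.8729, -0.2182, 0.4364).

Q = [[0.4082, -0.8729], [-0.8165, -0.2182], [0.4082, 0.4364]], R = [[2.4495, -0.8165], [0.0000, 3.0551]]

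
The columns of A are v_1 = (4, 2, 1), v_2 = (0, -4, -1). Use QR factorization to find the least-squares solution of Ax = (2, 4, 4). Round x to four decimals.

v_1 = (4, 2, 1); ‖v_1‖ = 4.5826, so e_1 = (0.8729, 0.4364, 0.2182).
e_1·v_2 = 0.8729·0 + 0.4364·(-4) + 0.2182·(-1) = -1.9640.
u_2 = v_2 + 1.9640·e_1 = (1.7143, -3.1429, -0.5714).
‖u_2‖ = 3.6253, so e_2 = (0.4729, -0.8669, -0.1576).
Qᵀb = (4.3644, -3.1524).
Back-substitute: x_2 = -3.1524/3.6253 = -0.8696.
x_1 = (4.3644 + 1.9640·(-0.8696))/4.5826 = 0.5797.

x = (0.5797, -0.8696)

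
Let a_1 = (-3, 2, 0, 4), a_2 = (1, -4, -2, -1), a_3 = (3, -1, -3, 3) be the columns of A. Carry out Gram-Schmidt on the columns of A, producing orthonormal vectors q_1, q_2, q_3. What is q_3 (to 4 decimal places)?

q_3 = (0.7812, 0.2494, -0.3389, 0.4612)

a_1 = (-3, 2, 0, 4); ‖a_1‖ = 5.3852, so q_1 = (-0.5571, 0.3714, 0.0000, 0.7428).
q_1·a_2 = (-0.5571)·1 + 0.3714·(-4) + 0.0000·(-2) + 0.7428·(-1) = -2.7854.
u_2 = a_2 + 2.7854·q_1 = (-0.5517, -2.9655, -2.0000, 1.0690).
‖u_2‖ = 3.7738, so q_2 = (-0.1462, -0.7858, -0.5300, 0.2833).
q_1·a_3 = (-0.5571)·3 + 0.3714·(-1) + 0.0000·(-3) + 0.7428·3 = 0.1857; q_2·a_3 = (-0.1462)·3 + (-0.7858)·(-1) + (-0.5300)·(-3) + 0.2833·3 = 2.7869.
u_3 = a_3 − 0.1857·q_1 − 2.7869·q_2 = (3.5109, 1.1211, -1.5230, 2.0726).
‖u_3‖ = 4.4943, so q_3 = (0.7812, 0.2494, -0.3389, 0.4612).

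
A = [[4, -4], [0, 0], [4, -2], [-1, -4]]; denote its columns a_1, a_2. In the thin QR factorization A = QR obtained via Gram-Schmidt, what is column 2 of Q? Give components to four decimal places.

q_2 = (-0.3225, 0.0000, 0.0868, -0.9426)

q_1 = a_1/‖a_1‖ = (4, 0, 4, -1)/5.7446 = (0.6963, 0.0000, 0.6963, -0.1741).
r_{12} = q_1·a_2 = -3.4816.
u_2 = a_2 + 3.4816·q_1 = (-1.5758, 0.0000, 0.4242, -4.6061).
‖u_2‖ = 4.8866, so q_2 = (-0.3225, 0.0000, 0.0868, -0.9426).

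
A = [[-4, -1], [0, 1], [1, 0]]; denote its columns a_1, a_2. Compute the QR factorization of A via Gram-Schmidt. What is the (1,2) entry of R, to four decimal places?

r_{12} = 0.9701

a_1 = (-4, 0, 1); ‖a_1‖ = 4.1231, so e_1 = (-0.9701, 0.0000, 0.2425).
r_{12} = e_1·a_2 = 0.9701.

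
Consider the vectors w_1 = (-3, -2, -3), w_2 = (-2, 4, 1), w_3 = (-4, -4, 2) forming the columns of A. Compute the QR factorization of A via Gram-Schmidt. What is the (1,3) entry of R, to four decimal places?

r_{13} = 2.9848

w_1 = (-3, -2, -3); ‖w_1‖ = 4.6904, so q_1 = (-0.6396, -0.4264, -0.6396).
r_{13} = q_1·w_3 = 2.9848.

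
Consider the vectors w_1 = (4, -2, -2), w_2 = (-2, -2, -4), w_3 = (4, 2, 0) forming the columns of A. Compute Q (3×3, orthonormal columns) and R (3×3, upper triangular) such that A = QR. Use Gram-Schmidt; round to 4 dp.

Q = [[0.8165, -0.5521, 0.1690], [-0.4082, -0.3450, 0.8452], [-0.4082, -0.7591, -0.5071]], R = [[4.8990, 0.8165, 2.4495], [0.0000, 4.8305, -2.8983], [0.0000, 0.0000, 2.3664]]

w_1 = (4, -2, -2); ‖w_1‖ = 4.8990, so q_1 = (0.8165, -0.4082, -0.4082).
q_1·w_2 = 0.8165·(-2) + (-0.4082)·(-2) + (-0.4082)·(-4) = 0.8165.
u_2 = w_2 − 0.8165·q_1 = (-2.6667, -1.6667, -3.6667).
‖u_2‖ = 4.8305, so q_2 = (-0.5521, -0.3450, -0.7591).
q_1·w_3 = 0.8165·4 + (-0.4082)·2 + (-0.4082)·0 = 2.4495; q_2·w_3 = (-0.5521)·4 + (-0.3450)·2 + (-0.7591)·0 = -2.8983.
u_3 = w_3 − 2.4495·q_1 + 2.8983·q_2 = (0.4000, 2.0000, -1.2000).
‖u_3‖ = 2.3664, so q_3 = (0.1690, 0.8452, -0.5071).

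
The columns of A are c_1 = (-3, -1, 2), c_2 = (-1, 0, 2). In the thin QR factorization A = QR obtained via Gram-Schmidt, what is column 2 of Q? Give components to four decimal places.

q_2 = (0.4082, 0.4082, 0.8165)

q_1 = c_1/‖c_1‖ = (-3, -1, 2)/3.7417 = (-0.8018, -0.2673, 0.5345).
r_{12} = q_1·c_2 = 1.8708.
u_2 = c_2 − 1.8708·q_1 = (0.5000, 0.5000, 1.0000).
‖u_2‖ = 1.2247, so q_2 = (0.4082, 0.4082, 0.8165).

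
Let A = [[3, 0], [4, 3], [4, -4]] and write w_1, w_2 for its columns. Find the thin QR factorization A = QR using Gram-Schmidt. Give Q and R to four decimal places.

q_1 = w_1/‖w_1‖ = (3, 4, 4)/6.4031 = (0.4685, 0.6247, 0.6247).
r_{12} = q_1·w_2 = -0.6247.
u_2 = w_2 + 0.6247·q_1 = (0.2927, 3.3902, -3.6098).
‖u_2‖ = 4.9608, so q_2 = (0.0590, 0.6834, -0.7277).

Q = [[0.4685, 0.0590], [0.6247, 0.6834], [0.6247, -0.7277]], R = [[6.4031, -0.6247], [0.0000, 4.9608]]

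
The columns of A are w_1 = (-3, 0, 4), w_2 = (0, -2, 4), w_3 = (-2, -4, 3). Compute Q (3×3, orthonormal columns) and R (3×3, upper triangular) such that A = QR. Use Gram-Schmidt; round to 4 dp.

w_1 = (-3, 0, 4); ‖w_1‖ = 5.0000, so q_1 = (-0.6000, 0.0000, 0.8000).
q_1·w_2 = (-0.6000)·0 + 0.0000·(-2) + 0.8000·4 = 3.2000.
u_2 = w_2 − 3.2000·q_1 = (1.9200, -2.0000, 1.4400).
‖u_2‖ = 3.1241, so q_2 = (0.6146, -0.6402, 0.4609).
q_1·w_3 = (-0.6000)·(-2) + 0.0000·(-4) + 0.8000·3 = 3.6000; q_2·w_3 = 0.6146·(-2) + (-0.6402)·(-4) + 0.4609·3 = 2.7144.
u_3 = w_3 − 3.6000·q_1 − 2.7144·q_2 = (-1.5082, -2.2623, -1.1311).
‖u_3‖ = 2.9448, so q_3 = (-0.5121, -0.7682, -0.3841).

Q = [[-0.6000, 0.6146, -0.5121], [0.0000, -0.6402, -0.7682], [0.8000, 0.4609, -0.3841]], R = [[5.0000, 3.2000, 3.6000], [0.0000, 3.1241, 2.7144], [0.0000, 0.0000, 2.9448]]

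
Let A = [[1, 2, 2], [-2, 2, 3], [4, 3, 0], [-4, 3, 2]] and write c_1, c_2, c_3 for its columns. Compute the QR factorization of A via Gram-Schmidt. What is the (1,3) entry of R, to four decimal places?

c_1 = (1, -2, 4, -4); ‖c_1‖ = 6.0828, so q_1 = (0.1644, -0.3288, 0.6576, -0.6576).
r_{13} = q_1·c_3 = -1.9728.

r_{13} = -1.9728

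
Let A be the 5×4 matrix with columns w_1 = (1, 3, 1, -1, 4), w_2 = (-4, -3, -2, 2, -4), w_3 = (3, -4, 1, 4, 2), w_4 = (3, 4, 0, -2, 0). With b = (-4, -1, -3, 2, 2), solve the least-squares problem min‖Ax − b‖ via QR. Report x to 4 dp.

x = (2.0363, 1.8323, 0.2902, 0.0358)

w_1 = (1, 3, 1, -1, 4); ‖w_1‖ = 5.2915, so e_1 = (0.1890, 0.5669, 0.1890, -0.1890, 0.7559).
e_1·w_2 = 0.1890·(-4) + 0.5669·(-3) + 0.1890·(-2) + (-0.1890)·2 + 0.7559·(-4) = -6.2364.
u_2 = w_2 + 6.2364·e_1 = (-2.8214, 0.5357, -0.8214, 0.8214, 0.7143).
‖u_2‖ = 3.1792, so e_2 = (-0.8875, 0.1685, -0.2584, 0.2584, 0.2247).
e_1·w_3 = 0.1890·3 + 0.5669·(-4) + 0.1890·1 + (-0.1890)·4 + 0.7559·2 = -0.7559; e_2·w_3 = (-0.8875)·3 + 0.1685·(-4) + (-0.2584)·1 + 0.2584·4 + 0.2247·2 = -2.1120.
u_3 = w_3 + 0.7559·e_1 + 2.1120·e_2 = (1.2686, -3.2155, 0.5972, 4.4028, 3.0459).
‖u_3‖ = 6.4006, so e_3 = (0.1982, -0.5024, 0.0933, 0.6879, 0.4759).
e_1·w_4 = 0.1890·3 + 0.5669·4 + 0.1890·0 + (-0.1890)·(-2) + 0.7559·0 = 3.2127; e_2·w_4 = (-0.8875)·3 + 0.1685·4 + (-0.2584)·0 + 0.2584·(-2) + 0.2247·0 = -2.5051; e_3·w_4 = 0.1982·3 + (-0.5024)·4 + 0.0933·0 + 0.6879·(-2) + 0.4759·0 = -2.7907.
u_4 = w_4 − 3.2127·e_1 + 2.5051·e_2 + 2.7907·e_3 = (0.7227, 1.1987, -0.9940, 1.1741, -0.5377).
‖u_4‖ = 2.1482, so e_4 = (0.3364, 0.5580, -0.4627, 0.5465, -0.2503).
Qᵀb = (-0.7559, 5.1226, 1.7572, 0.0770).
Back-substitute: x_4 = 0.0770/2.1482 = 0.0358.
x_3 = (1.7572 + 2.7907·0.0358)/6.4006 = 0.2902.
x_2 = (5.1226 + 2.1120·0.2902 + 2.5051·0.0358)/3.1792 = 1.8323.
x_1 = (-0.7559 + 6.2364·1.8323 + 0.7559·0.2902 − 3.2127·0.0358)/5.2915 = 2.0363.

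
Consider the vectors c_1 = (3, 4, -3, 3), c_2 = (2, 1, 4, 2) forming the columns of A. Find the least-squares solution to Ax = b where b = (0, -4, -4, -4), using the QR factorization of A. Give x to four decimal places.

q_1 = c_1/‖c_1‖ = (3, 4, -3, 3)/6.5574 = (0.4575, 0.6100, -0.4575, 0.4575).
r_{12} = q_1·c_2 = 0.6100.
u_2 = c_2 − 0.6100·q_1 = (1.7209, 0.6279, 4.2791, 1.7209).
‖u_2‖ = 4.9627, so q_2 = (0.3468, 0.1265, 0.8623, 0.3468).
Qᵀb = (-2.4400, -5.3422).
Back-substitute: x_2 = -5.3422/4.9627 = -1.0765.
x_1 = (-2.4400 − 0.6100·(-1.0765))/6.5574 = -0.2720.

x = (-0.2720, -1.0765)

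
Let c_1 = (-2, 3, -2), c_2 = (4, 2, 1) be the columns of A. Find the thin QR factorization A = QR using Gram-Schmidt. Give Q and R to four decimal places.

c_1 = (-2, 3, -2); ‖c_1‖ = 4.1231, so q_1 = (-0.4851, 0.7276, -0.4851).
q_1·c_2 = (-0.4851)·4 + 0.7276·2 + (-0.4851)·1 = -0.9701.
u_2 = c_2 + 0.9701·q_1 = (3.5294, 2.7059, 0.5294).
‖u_2‖ = 4.4787, so q_2 = (0.7880, 0.6042, 0.1182).

Q = [[-0.4851, 0.7880], [0.7276, 0.6042], [-0.4851, 0.1182]], R = [[4.1231, -0.9701], [0.0000, 4.4787]]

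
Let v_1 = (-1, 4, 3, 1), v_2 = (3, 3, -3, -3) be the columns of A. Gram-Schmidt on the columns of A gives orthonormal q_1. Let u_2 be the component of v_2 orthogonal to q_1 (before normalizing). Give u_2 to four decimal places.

v_1 = (-1, 4, 3, 1); ‖v_1‖ = 5.1962, so q_1 = (-0.1925, 0.7698, 0.5774, 0.1925).
q_1·v_2 = (-0.1925)·3 + 0.7698·3 + 0.5774·(-3) + 0.1925·(-3) = -0.5774.
u_2 = v_2 + 0.5774·q_1 = (2.8889, 3.4444, -2.6667, -2.8889).

u_2 = (2.8889, 3.4444, -2.6667, -2.8889)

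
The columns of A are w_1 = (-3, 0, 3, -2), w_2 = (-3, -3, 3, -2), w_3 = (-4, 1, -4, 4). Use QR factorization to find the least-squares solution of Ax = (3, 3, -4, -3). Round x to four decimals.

x = (0.3091, -1.0995, -0.2984)

w_1 = (-3, 0, 3, -2); ‖w_1‖ = 4.6904, so e_1 = (-0.6396, 0.0000, 0.6396, -0.4264).
e_1·w_2 = (-0.6396)·(-3) + 0.0000·(-3) + 0.6396·3 + (-0.4264)·(-2) = 4.6904.
u_2 = w_2 − 4.6904·e_1 = (0.0000, -3.0000, 0.0000, 0.0000).
‖u_2‖ = 3.0000, so e_2 = (0.0000, -1.0000, 0.0000, 0.0000).
e_1·w_3 = (-0.6396)·(-4) + 0.0000·1 + 0.6396·(-4) + (-0.4264)·4 = -1.7056; e_2·w_3 = 0.0000·(-4) + (-1.0000)·1 + (0.0000)·(-4) + 0.0000·4 = -1.0000.
u_3 = w_3 + 1.7056·e_1 + 1.0000·e_2 = (-5.0909, 0.0000, -2.9091, 3.2727).
‖u_3‖ = 6.7150, so e_3 = (-0.7581, 0.0000, -0.4332, 0.4874).
Qᵀb = (-3.1980, -3.0000, -2.0037).
Back-substitute: x_3 = -2.0037/6.7150 = -0.2984.
x_2 = (-3.0000 + 1.0000·(-0.2984))/3.0000 = -1.0995.
x_1 = (-3.1980 − 4.6904·(-1.0995) + 1.7056·(-0.2984))/4.6904 = 0.3091.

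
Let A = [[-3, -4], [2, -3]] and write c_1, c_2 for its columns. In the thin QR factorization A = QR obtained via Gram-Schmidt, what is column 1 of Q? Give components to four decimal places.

e_1 = (-0.8321, 0.5547)

e_1 = c_1/‖c_1‖ = (-3, 2)/3.6056 = (-0.8321, 0.5547).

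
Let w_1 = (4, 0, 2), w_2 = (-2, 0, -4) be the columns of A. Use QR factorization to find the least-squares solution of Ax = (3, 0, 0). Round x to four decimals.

x = (1.0000, 0.5000)

q_1 = w_1/‖w_1‖ = (4, 0, 2)/4.4721 = (0.8944, 0.0000, 0.4472).
r_{12} = q_1·w_2 = -3.5777.
u_2 = w_2 + 3.5777·q_1 = (1.2000, 0.0000, -2.4000).
‖u_2‖ = 2.6833, so q_2 = (0.4472, 0.0000, -0.8944).
Qᵀb = (2.6833, 1.3416).
Back-substitute: x_2 = 1.3416/2.6833 = 0.5000.
x_1 = (2.6833 + 3.5777·0.5000)/4.4721 = 1.0000.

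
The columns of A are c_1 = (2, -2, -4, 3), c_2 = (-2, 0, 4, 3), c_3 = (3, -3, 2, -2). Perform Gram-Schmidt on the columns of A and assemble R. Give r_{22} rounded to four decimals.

q_1 = c_1/‖c_1‖ = (2, -2, -4, 3)/5.7446 = (0.3482, -0.3482, -0.6963, 0.5222).
r_{12} = q_1·c_2 = -1.9149.
u_2 = c_2 + 1.9149·q_1 = (-1.3333, -0.6667, 2.6667, 4.0000).
r_{22} = ‖u_2‖ = 5.0332.

r_{22} = 5.0332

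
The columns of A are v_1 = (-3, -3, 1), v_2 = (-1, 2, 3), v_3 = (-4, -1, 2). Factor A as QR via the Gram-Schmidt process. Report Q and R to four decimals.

Q = [[-0.6882, -0.2673, -0.6745], [-0.6882, 0.5345, 0.4905], [0.2294, 0.8018, -0.5518]], R = [[4.3589, 0.0000, 3.9001], [0.0000, 3.7417, 2.1381], [0.0000, 0.0000, 1.1037]]

v_1 = (-3, -3, 1); ‖v_1‖ = 4.3589, so q_1 = (-0.6882, -0.6882, 0.2294).
q_1·v_2 = (-0.6882)·(-1) + (-0.6882)·2 + 0.2294·3 = 0.0000.
u_2 = v_2 − 0.0000·q_1 = (-1.0000, 2.0000, 3.0000).
‖u_2‖ = 3.7417, so q_2 = (-0.2673, 0.5345, 0.8018).
q_1·v_3 = (-0.6882)·(-4) + (-0.6882)·(-1) + 0.2294·2 = 3.9001; q_2·v_3 = (-0.2673)·(-4) + 0.5345·(-1) + 0.8018·2 = 2.1381.
u_3 = v_3 − 3.9001·q_1 − 2.1381·q_2 = (-0.7444, 0.5414, -0.6090).
‖u_3‖ = 1.1037, so q_3 = (-0.6745, 0.4905, -0.5518).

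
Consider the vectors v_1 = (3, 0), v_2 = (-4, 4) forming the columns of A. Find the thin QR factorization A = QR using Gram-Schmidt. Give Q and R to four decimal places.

Q = [[1.0000, 0.0000], [0.0000, 1.0000]], R = [[3.0000, -4.0000], [0.0000, 4.0000]]

v_1 = (3, 0); ‖v_1‖ = 3.0000, so e_1 = (1.0000, 0.0000).
e_1·v_2 = 1.0000·(-4) + 0.0000·4 = -4.0000.
u_2 = v_2 + 4.0000·e_1 = (0.0000, 4.0000).
‖u_2‖ = 4.0000, so e_2 = (0.0000, 1.0000).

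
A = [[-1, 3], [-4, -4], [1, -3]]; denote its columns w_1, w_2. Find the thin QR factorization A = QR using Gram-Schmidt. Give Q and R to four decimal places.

w_1 = (-1, -4, 1); ‖w_1‖ = 4.2426, so q_1 = (-0.2357, -0.9428, 0.2357).
q_1·w_2 = (-0.2357)·3 + (-0.9428)·(-4) + 0.2357·(-3) = 2.3570.
u_2 = w_2 − 2.3570·q_1 = (3.5556, -1.7778, -3.5556).
‖u_2‖ = 5.3333, so q_2 = (0.6667, -0.3333, -0.6667).

Q = [[-0.2357, 0.6667], [-0.9428, -0.3333], [0.2357, -0.6667]], R = [[4.2426, 2.3570], [0.0000, 5.3333]]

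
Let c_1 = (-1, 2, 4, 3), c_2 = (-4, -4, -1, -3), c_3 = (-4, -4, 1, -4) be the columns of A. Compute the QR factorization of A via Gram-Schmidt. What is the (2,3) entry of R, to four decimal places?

r_{23} = 6.3630

c_1 = (-1, 2, 4, 3); ‖c_1‖ = 5.4772, so q_1 = (-0.1826, 0.3651, 0.7303, 0.5477).
q_1·c_2 = (-0.1826)·(-4) + 0.3651·(-4) + 0.7303·(-1) + 0.5477·(-3) = -3.1038.
u_2 = c_2 + 3.1038·q_1 = (-4.5667, -2.8667, 1.2667, -1.3000).
‖u_2‖ = 5.6892, so q_2 = (-0.8027, -0.5039, 0.2226, -0.2285).
r_{23} = q_2·c_3 = 6.3630.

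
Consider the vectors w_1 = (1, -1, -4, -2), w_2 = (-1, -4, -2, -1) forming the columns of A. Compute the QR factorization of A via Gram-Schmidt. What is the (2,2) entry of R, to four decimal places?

r_{22} = 3.7839

w_1 = (1, -1, -4, -2); ‖w_1‖ = 4.6904, so e_1 = (0.2132, -0.2132, -0.8528, -0.4264).
e_1·w_2 = 0.2132·(-1) + (-0.2132)·(-4) + (-0.8528)·(-2) + (-0.4264)·(-1) = 2.7716.
u_2 = w_2 − 2.7716·e_1 = (-1.5909, -3.4091, 0.3636, 0.1818).
r_{22} = ‖u_2‖ = 3.7839.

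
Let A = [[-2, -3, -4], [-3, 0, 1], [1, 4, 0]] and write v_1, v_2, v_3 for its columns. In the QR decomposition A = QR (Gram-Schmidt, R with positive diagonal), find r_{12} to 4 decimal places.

v_1 = (-2, -3, 1); ‖v_1‖ = 3.7417, so e_1 = (-0.5345, -0.8018, 0.2673).
r_{12} = e_1·v_2 = 2.6726.

r_{12} = 2.6726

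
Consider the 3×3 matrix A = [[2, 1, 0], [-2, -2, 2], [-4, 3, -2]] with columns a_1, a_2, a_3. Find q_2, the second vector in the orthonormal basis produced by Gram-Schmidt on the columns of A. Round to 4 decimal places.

q_1 = a_1/‖a_1‖ = (2, -2, -4)/4.8990 = (0.4082, -0.4082, -0.8165).
r_{12} = q_1·a_2 = -1.2247.
u_2 = a_2 + 1.2247·q_1 = (1.5000, -2.5000, 2.0000).
‖u_2‖ = 3.5355, so q_2 = (0.4243, -0.7071, 0.5657).

q_2 = (0.4243, -0.7071, 0.5657)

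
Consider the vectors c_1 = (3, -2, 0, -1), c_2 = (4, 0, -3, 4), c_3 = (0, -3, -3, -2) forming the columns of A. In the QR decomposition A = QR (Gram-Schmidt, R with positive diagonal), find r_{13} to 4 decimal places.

r_{13} = 2.1381

q_1 = c_1/‖c_1‖ = (3, -2, 0, -1)/3.7417 = (0.8018, -0.5345, 0.0000, -0.2673).
r_{13} = q_1·c_3 = 2.1381.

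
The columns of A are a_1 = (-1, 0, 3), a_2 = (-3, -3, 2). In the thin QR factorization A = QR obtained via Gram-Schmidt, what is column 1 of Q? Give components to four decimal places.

e_1 = a_1/‖a_1‖ = (-1, 0, 3)/3.1623 = (-0.3162, 0.0000, 0.9487).

e_1 = (-0.3162, 0.0000, 0.9487)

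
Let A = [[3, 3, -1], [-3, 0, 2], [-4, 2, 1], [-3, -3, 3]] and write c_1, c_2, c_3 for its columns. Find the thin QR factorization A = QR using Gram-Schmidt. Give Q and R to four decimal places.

e_1 = c_1/‖c_1‖ = (3, -3, -4, -3)/6.5574 = (0.4575, -0.4575, -0.6100, -0.4575).
r_{12} = e_1·c_2 = 1.5250.
u_2 = c_2 − 1.5250·e_1 = (2.3023, 0.6977, 2.9302, -2.3023).
‖u_2‖ = 4.4356, so e_2 = (0.5191, 0.1573, 0.6606, -0.5191).
r_{13} = e_1·c_3 = -3.3550; r_{23} = e_2·c_3 = -1.1010.
u_3 = c_3 + 3.3550·e_1 + 1.1010·e_2 = (1.1064, 0.6383, -0.3191, 0.8936).
‖u_3‖ = 1.5912, so e_3 = (0.6953, 0.4011, -0.2006, 0.5616).

Q = [[0.4575, 0.5191, 0.6953], [-0.4575, 0.1573, 0.4011], [-0.6100, 0.6606, -0.2006], [-0.4575, -0.5191, 0.5616]], R = [[6.5574, 1.5250, -3.3550], [0.0000, 4.4356, -1.1010], [0.0000, 0.0000, 1.5912]]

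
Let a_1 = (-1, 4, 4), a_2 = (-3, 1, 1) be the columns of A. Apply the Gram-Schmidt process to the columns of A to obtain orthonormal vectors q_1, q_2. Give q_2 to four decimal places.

q_2 = (-0.9847, -0.1231, -0.1231)

q_1 = a_1/‖a_1‖ = (-1, 4, 4)/5.7446 = (-0.1741, 0.6963, 0.6963).
r_{12} = q_1·a_2 = 1.9149.
u_2 = a_2 − 1.9149·q_1 = (-2.6667, -0.3333, -0.3333).
‖u_2‖ = 2.7080, so q_2 = (-0.9847, -0.1231, -0.1231).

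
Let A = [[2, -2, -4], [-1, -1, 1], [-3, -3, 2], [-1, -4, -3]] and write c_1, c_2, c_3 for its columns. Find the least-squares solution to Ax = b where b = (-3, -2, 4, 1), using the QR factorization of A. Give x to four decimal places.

x = (-2.7219, 1.1029, -1.0667)

e_1 = c_1/‖c_1‖ = (2, -1, -3, -1)/3.8730 = (0.5164, -0.2582, -0.7746, -0.2582).
r_{12} = e_1·c_2 = 2.5820.
u_2 = c_2 − 2.5820·e_1 = (-3.3333, -0.3333, -1.0000, -3.3333).
‖u_2‖ = 4.8305, so e_2 = (-0.6901, -0.0690, -0.2070, -0.6901).
r_{13} = e_1·c_3 = -3.0984; r_{23} = e_2·c_3 = 4.3474.
u_3 = c_3 + 3.0984·e_1 − 4.3474·e_2 = (0.6000, 0.5000, 0.5000, -0.8000).
‖u_3‖ = 1.2247, so e_3 = (0.4899, 0.4082, 0.4082, -0.6532).
Qᵀb = (-4.3894, 0.6901, -1.3064).
Back-substitute: x_3 = -1.3064/1.2247 = -1.0667.
x_2 = (0.6901 − 4.3474·(-1.0667))/4.8305 = 1.1029.
x_1 = (-4.3894 − 2.5820·1.1029 + 3.0984·(-1.0667))/3.8730 = -2.7219.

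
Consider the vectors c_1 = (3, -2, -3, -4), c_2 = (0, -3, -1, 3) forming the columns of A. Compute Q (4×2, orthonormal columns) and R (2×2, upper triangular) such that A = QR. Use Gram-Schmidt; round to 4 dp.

c_1 = (3, -2, -3, -4); ‖c_1‖ = 6.1644, so q_1 = (0.4867, -0.3244, -0.4867, -0.6489).
q_1·c_2 = 0.4867·0 + (-0.3244)·(-3) + (-0.4867)·(-1) + (-0.6489)·3 = -0.4867.
u_2 = c_2 + 0.4867·q_1 = (0.2368, -3.1579, -1.2368, 2.6842).
‖u_2‖ = 4.3316, so q_2 = (0.0547, -0.7290, -0.2855, 0.6197).

Q = [[0.4867, 0.0547], [-0.3244, -0.7290], [-0.4867, -0.2855], [-0.6489, 0.6197]], R = [[6.1644, -0.4867], [0.0000, 4.3316]]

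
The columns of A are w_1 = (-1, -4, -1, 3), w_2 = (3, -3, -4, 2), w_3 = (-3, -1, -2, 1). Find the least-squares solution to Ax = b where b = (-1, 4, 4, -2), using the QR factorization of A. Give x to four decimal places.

x = (-0.2332, -0.7684, -0.3418)

q_1 = w_1/‖w_1‖ = (-1, -4, -1, 3)/5.1962 = (-0.1925, -0.7698, -0.1925, 0.5774).
r_{12} = q_1·w_2 = 3.6566.
u_2 = w_2 − 3.6566·q_1 = (3.7037, -0.1852, -3.2963, -0.1111).
‖u_2‖ = 4.9628, so q_2 = (0.7463, -0.0373, -0.6642, -0.0224).
r_{13} = q_1·w_3 = 2.3094; r_{23} = q_2·w_3 = -0.8955.
u_3 = w_3 − 2.3094·q_1 + 0.8955·q_2 = (-1.8872, 0.7444, -2.1504, -0.3534).
‖u_3‖ = 2.9774, so q_3 = (-0.6339, 0.2500, -0.7222, -0.1187).
Qᵀb = (-4.8113, -3.5076, -1.0177).
Back-substitute: x_3 = -1.0177/2.9774 = -0.3418.
x_2 = (-3.5076 + 0.8955·(-0.3418))/4.9628 = -0.7684.
x_1 = (-4.8113 − 3.6566·(-0.7684) − 2.3094·(-0.3418))/5.1962 = -0.2332.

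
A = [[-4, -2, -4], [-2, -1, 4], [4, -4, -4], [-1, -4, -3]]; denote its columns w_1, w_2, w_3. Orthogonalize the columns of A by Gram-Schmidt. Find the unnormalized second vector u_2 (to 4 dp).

w_1 = (-4, -2, 4, -1); ‖w_1‖ = 6.0828, so e_1 = (-0.6576, -0.3288, 0.6576, -0.1644).
e_1·w_2 = (-0.6576)·(-2) + (-0.3288)·(-1) + 0.6576·(-4) + (-0.1644)·(-4) = -0.3288.
u_2 = w_2 + 0.3288·e_1 = (-2.2162, -1.1081, -3.7838, -4.0541).

u_2 = (-2.2162, -1.1081, -3.7838, -4.0541)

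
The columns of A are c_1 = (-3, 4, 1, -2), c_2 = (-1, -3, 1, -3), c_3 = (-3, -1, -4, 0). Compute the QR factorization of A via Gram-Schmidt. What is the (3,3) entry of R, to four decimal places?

r_{33} = 5.0746

c_1 = (-3, 4, 1, -2); ‖c_1‖ = 5.4772, so e_1 = (-0.5477, 0.7303, 0.1826, -0.3651).
e_1·c_2 = (-0.5477)·(-1) + 0.7303·(-3) + 0.1826·1 + (-0.3651)·(-3) = -0.3651.
u_2 = c_2 + 0.3651·e_1 = (-1.2000, -2.7333, 1.0667, -3.1333).
‖u_2‖ = 4.4572, so e_2 = (-0.2692, -0.6132, 0.2393, -0.7030).
e_1·c_3 = (-0.5477)·(-3) + 0.7303·(-1) + 0.1826·(-4) + (-0.3651)·0 = 0.1826; e_2·c_3 = (-0.2692)·(-3) + (-0.6132)·(-1) + 0.2393·(-4) + (-0.7030)·0 = 0.4637.
u_3 = c_3 − 0.1826·e_1 − 0.4637·e_2 = (-2.7752, -0.8490, -4.1443, 0.3926).
r_{33} = ‖u_3‖ = 5.0746.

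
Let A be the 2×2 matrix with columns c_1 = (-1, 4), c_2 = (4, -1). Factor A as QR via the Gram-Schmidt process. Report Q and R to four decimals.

Q = [[-0.2425, 0.9701], [0.9701, 0.2425]], R = [[4.1231, -1.9403], [0.0000, 3.6380]]

c_1 = (-1, 4); ‖c_1‖ = 4.1231, so q_1 = (-0.2425, 0.9701).
q_1·c_2 = (-0.2425)·4 + 0.9701·(-1) = -1.9403.
u_2 = c_2 + 1.9403·q_1 = (3.5294, 0.8824).
‖u_2‖ = 3.6380, so q_2 = (0.9701, 0.2425).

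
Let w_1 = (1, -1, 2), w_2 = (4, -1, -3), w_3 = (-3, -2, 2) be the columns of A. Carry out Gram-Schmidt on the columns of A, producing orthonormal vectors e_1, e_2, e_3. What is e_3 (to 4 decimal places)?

w_1 = (1, -1, 2); ‖w_1‖ = 2.4495, so e_1 = (0.4082, -0.4082, 0.8165).
e_1·w_2 = 0.4082·4 + (-0.4082)·(-1) + 0.8165·(-3) = -0.4082.
u_2 = w_2 + 0.4082·e_1 = (4.1667, -1.1667, -2.6667).
‖u_2‖ = 5.0827, so e_2 = (0.8198, -0.2295, -0.5247).
e_1·w_3 = 0.4082·(-3) + (-0.4082)·(-2) + 0.8165·2 = 1.2247; e_2·w_3 = 0.8198·(-3) + (-0.2295)·(-2) + (-0.5247)·2 = -3.0496.
u_3 = w_3 − 1.2247·e_1 + 3.0496·e_2 = (-1.0000, -2.2000, -0.6000).
‖u_3‖ = 2.4900, so e_3 = (-0.4016, -0.8835, -0.2410).

e_3 = (-0.4016, -0.8835, -0.2410)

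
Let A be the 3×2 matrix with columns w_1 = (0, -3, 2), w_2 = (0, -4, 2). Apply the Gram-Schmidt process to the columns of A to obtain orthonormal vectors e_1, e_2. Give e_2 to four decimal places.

w_1 = (0, -3, 2); ‖w_1‖ = 3.6056, so e_1 = (0.0000, -0.8321, 0.5547).
e_1·w_2 = 0.0000·0 + (-0.8321)·(-4) + 0.5547·2 = 4.4376.
u_2 = w_2 − 4.4376·e_1 = (0.0000, -0.3077, -0.4615).
‖u_2‖ = 0.5547, so e_2 = (0.0000, -0.5547, -0.8321).

e_2 = (0.0000, -0.5547, -0.8321)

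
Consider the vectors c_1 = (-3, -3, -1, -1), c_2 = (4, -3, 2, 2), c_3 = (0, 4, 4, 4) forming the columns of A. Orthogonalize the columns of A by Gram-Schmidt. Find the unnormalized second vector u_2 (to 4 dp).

u_2 = (2.9500, -4.0500, 1.6500, 1.6500)

c_1 = (-3, -3, -1, -1); ‖c_1‖ = 4.4721, so q_1 = (-0.6708, -0.6708, -0.2236, -0.2236).
q_1·c_2 = (-0.6708)·4 + (-0.6708)·(-3) + (-0.2236)·2 + (-0.2236)·2 = -1.5652.
u_2 = c_2 + 1.5652·q_1 = (2.9500, -4.0500, 1.6500, 1.6500).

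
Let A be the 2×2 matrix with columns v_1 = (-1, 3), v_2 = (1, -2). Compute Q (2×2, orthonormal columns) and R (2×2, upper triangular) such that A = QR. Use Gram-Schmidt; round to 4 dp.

Q = [[-0.3162, 0.9487], [0.9487, 0.3162]], R = [[3.1623, -2.2136], [0.0000, 0.3162]]

v_1 = (-1, 3); ‖v_1‖ = 3.1623, so e_1 = (-0.3162, 0.9487).
e_1·v_2 = (-0.3162)·1 + 0.9487·(-2) = -2.2136.
u_2 = v_2 + 2.2136·e_1 = (0.3000, 0.1000).
‖u_2‖ = 0.3162, so e_2 = (0.9487, 0.3162).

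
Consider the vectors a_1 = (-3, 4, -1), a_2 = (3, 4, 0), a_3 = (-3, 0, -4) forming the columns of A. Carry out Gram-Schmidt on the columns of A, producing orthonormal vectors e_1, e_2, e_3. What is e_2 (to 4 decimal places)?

a_1 = (-3, 4, -1); ‖a_1‖ = 5.0990, so e_1 = (-0.5883, 0.7845, -0.1961).
e_1·a_2 = (-0.5883)·3 + 0.7845·4 + (-0.1961)·0 = 1.3728.
u_2 = a_2 − 1.3728·e_1 = (3.8077, 2.9231, 0.2692).
‖u_2‖ = 4.8078, so e_2 = (0.7920, 0.6080, 0.0560).

e_2 = (0.7920, 0.6080, 0.0560)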